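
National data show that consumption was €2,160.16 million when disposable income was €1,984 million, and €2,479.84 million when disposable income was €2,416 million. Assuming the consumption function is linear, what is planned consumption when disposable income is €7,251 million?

MPC = (2479.84 − 2160.16)/(2416 − 1984) = 319.68/432 = 0.74
a = 2160.16 − 0.74(1984) = 2160.16 − 1468.16 = 692
C = 692 + 0.74(7251) = 692 + 5365.74 = 6057.74

C = 6057.74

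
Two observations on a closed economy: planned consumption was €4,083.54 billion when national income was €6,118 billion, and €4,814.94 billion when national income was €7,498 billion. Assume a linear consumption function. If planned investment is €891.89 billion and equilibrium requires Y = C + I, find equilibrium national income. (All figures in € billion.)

MPC = (4814.94 − 4083.54)/(7498 − 6118) = 731.4/1380 = 0.53
a = 4083.54 − 0.53(6118) = 841
Equilibrium: Y = 841 + 0.53Y + 891.89
0.47Y = 1732.89, so Y = 1732.89/0.47 = 3687

Y = 3687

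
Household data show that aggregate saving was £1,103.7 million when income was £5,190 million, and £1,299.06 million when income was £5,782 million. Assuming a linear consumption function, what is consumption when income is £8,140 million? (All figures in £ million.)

C = 6062.8

MPS = ΔS/ΔY = (1299.06 − 1103.7)/(5782 − 5190) = 195.36/592 = 0.33
MPC = 1 − MPS = 0.67
Autonomous saving = 1103.7 − 0.33(5190) = -609, so a = 609
C = 609 + 0.67(8140) = 609 + 5453.8 = 6062.8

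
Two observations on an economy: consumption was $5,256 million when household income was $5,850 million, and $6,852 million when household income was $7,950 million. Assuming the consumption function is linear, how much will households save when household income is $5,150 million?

S = 426

MPC = (6852 − 5256)/(7950 − 5850) = 1596/2100 = 0.76
a = 5256 − 0.76(5850) = 5256 − 4446 = 810
C = 810 + 0.76(5150) = 4724
S = 5150 − 4724 = 426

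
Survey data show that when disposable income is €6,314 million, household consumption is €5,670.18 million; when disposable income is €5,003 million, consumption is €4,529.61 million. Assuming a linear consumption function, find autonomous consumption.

MPC = ΔC/ΔY = (5670.18 − 4529.61)/(6314 − 5003) = 1140.57/1311 = 0.87
a = C − MPC·Y = 4529.61 − 0.87(5003) = 4529.61 − 4352.61 = 177

a = 177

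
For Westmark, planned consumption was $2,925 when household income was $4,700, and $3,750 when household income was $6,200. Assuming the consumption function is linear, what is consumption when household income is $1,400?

C = 1110

MPC = (3750 − 2925)/(6200 − 4700) = 825/1500 = 0.55
a = 2925 − 0.55(4700) = 2925 − 2585 = 340
C = 340 + 0.55(1400) = 340 + 770 = 1110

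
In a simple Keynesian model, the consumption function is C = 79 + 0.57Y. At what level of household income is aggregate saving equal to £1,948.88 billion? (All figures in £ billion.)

S = Y − C = -79 + 0.43Y
-79 + 0.43Y = 1948.88, so 0.43Y = 2027.88 and Y = 4716

Y = 4716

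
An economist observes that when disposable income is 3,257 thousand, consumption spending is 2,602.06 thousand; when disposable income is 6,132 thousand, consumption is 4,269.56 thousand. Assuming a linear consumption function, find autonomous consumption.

MPC = ΔC/ΔY = (4269.56 − 2602.06)/(6132 − 3257) = 1667.5/2875 = 0.58
a = C − MPC·Y = 2602.06 − 0.58(3257) = 2602.06 − 1889.06 = 713

a = 713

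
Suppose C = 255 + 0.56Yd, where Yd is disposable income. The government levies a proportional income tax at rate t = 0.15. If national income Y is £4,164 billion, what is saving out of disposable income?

S = 1302.336

Yd = (1 − 0.15)(4164) = 0.85(4164) = 3539.4
C = 255 + 0.56(3539.4) = 255 + 1982.064 = 2237.064
S = Yd − C = 3539.4 − 2237.064 = 1302.336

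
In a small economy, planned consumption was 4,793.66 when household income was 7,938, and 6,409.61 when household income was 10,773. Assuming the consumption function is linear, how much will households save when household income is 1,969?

MPC = (6409.61 − 4793.66)/(10773 − 7938) = 1615.95/2835 = 0.57
a = 4793.66 − 0.57(7938) = 4793.66 − 4524.66 = 269
C = 269 + 0.57(1969) = 1391.33
S = 1969 − 1391.33 = 577.67

S = 577.67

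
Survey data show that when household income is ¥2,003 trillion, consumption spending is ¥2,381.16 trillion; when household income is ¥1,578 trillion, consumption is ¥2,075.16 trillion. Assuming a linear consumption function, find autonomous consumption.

MPC = ΔC/ΔY = (2381.16 − 2075.16)/(2003 − 1578) = 306/425 = 0.72
a = C − MPC·Y = 2075.16 − 0.72(1578) = 2075.16 − 1136.16 = 939

a = 939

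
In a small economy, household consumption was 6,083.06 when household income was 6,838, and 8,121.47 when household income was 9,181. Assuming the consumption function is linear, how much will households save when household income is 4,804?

MPC = (8121.47 − 6083.06)/(9181 − 6838) = 2038.41/2343 = 0.87
a = 6083.06 − 0.87(6838) = 6083.06 − 5949.06 = 134
C = 134 + 0.87(4804) = 4313.48
S = 4804 − 4313.48 = 490.52

S = 490.52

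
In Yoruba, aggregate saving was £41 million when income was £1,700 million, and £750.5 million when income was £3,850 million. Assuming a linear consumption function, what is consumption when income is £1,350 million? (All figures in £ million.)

C = 1424.5

MPS = ΔS/ΔY = (750.5 − 41)/(3850 − 1700) = 709.5/2150 = 0.33
MPC = 1 − MPS = 0.67
Autonomous saving = 41 − 0.33(1700) = -520, so a = 520
C = 520 + 0.67(1350) = 520 + 904.5 = 1424.5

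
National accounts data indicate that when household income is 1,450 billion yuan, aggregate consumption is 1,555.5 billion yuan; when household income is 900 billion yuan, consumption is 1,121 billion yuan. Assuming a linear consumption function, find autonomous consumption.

a = 410

MPC = ΔC/ΔY = (1555.5 − 1121)/(1450 − 900) = 434.5/550 = 0.79
a = C − MPC·Y = 1121 − 0.79(900) = 1121 − 711 = 410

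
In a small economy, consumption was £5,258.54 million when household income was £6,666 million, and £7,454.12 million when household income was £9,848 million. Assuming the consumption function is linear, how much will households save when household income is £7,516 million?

MPC = (7454.12 − 5258.54)/(9848 − 6666) = 2195.58/3182 = 0.69
a = 5258.54 − 0.69(6666) = 5258.54 − 4599.54 = 659
C = 659 + 0.69(7516) = 5845.04
S = 7516 − 5845.04 = 1670.96

S = 1670.96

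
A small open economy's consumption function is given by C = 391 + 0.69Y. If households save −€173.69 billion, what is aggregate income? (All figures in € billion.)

S = Y − C = -391 + 0.31Y
-391 + 0.31Y = -173.69, so 0.31Y = 217.31 and Y = 701

Y = 701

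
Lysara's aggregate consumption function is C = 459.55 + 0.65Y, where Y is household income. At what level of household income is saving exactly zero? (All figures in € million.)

At break-even, C = Y: 459.55 + 0.65Y = Y
0.35Y = 459.55, so Y = 459.55/0.35 = 1313

Y = 1313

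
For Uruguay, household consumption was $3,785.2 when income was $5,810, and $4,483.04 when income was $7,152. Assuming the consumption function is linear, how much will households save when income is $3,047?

MPC = (4483.04 − 3785.2)/(7152 − 5810) = 697.84/1342 = 0.52
a = 3785.2 − 0.52(5810) = 3785.2 − 3021.2 = 764
C = 764 + 0.52(3047) = 2348.44
S = 3047 − 2348.44 = 698.56

S = 698.56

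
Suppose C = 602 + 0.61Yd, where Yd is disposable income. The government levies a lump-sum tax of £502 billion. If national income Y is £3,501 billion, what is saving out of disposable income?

Yd = Y − T = 3501 − 502 = 2999
C = 602 + 0.61(2999) = 602 + 1829.39 = 2431.39
S = Yd − C = 2999 − 2431.39 = 567.61

S = 567.61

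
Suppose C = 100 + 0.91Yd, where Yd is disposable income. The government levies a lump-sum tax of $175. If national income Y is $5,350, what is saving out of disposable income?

S = 365.75

Yd = Y − T = 5350 − 175 = 5175
C = 100 + 0.91(5175) = 100 + 4709.25 = 4809.25
S = Yd − C = 5175 − 4809.25 = 365.75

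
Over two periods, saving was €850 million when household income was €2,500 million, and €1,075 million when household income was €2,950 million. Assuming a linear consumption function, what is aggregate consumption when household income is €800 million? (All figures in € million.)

C = 800

MPS = ΔS/ΔY = (1075 − 850)/(2950 − 2500) = 225/450 = 0.5
MPC = 1 − MPS = 0.5
Autonomous saving = 850 − 0.5(2500) = -400, so a = 400
C = 400 + 0.5(800) = 400 + 400 = 800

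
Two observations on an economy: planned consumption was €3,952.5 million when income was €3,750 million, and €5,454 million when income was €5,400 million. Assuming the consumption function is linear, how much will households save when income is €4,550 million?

S = -130.5

MPC = (5454 − 3952.5)/(5400 − 3750) = 1501.5/1650 = 0.91
a = 3952.5 − 0.91(3750) = 3952.5 − 3412.5 = 540
C = 540 + 0.91(4550) = 4680.5
S = 4550 − 4680.5 = -130.5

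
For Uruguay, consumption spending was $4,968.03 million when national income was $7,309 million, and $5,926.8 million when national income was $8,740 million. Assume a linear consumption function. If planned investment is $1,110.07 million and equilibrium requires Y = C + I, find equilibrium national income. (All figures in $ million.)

MPC = (5926.8 − 4968.03)/(8740 − 7309) = 958.77/1431 = 0.67
a = 4968.03 − 0.67(7309) = 71
Equilibrium: Y = 71 + 0.67Y + 1110.07
0.33Y = 1181.07, so Y = 1181.07/0.33 = 3579

Y = 3579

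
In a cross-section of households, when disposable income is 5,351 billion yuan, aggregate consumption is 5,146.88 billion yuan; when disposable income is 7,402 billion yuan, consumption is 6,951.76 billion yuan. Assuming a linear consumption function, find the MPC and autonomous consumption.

MPC = 0.88; a = 438

MPC = ΔC/ΔY = (6951.76 − 5146.88)/(7402 − 5351) = 1804.88/2051 = 0.88
a = C − MPC·Y = 5146.88 − 0.88(5351) = 5146.88 − 4708.88 = 438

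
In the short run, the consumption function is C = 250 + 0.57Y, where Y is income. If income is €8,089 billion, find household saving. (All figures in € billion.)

S = 3228.27

C = 250 + 0.57(8089) = 250 + 4610.73 = 4860.73
S = Y − C = 8089 − 4860.73 = 3228.27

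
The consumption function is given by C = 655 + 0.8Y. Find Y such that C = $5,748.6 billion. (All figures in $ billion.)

Y = 6367

655 + 0.8Y = 5748.6
0.8Y = 5093.6, so Y = 5093.6/0.8 = 6367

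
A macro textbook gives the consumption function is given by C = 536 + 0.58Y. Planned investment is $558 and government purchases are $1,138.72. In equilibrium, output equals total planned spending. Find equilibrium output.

Y = 5316

Y = C + I + G = 536 + 0.58Y + 558 + 1138.72
Y − 0.58Y = 2232.72
0.42Y = 2232.72, so Y = 2232.72/0.42 = 5316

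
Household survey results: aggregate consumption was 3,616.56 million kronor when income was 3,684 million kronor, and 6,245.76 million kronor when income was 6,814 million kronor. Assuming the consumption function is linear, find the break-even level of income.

Y = 3262.5

MPC = (6245.76 − 3616.56)/(6814 − 3684) = 2629.2/3130 = 0.84
a = 3616.56 − 0.84(3684) = 3616.56 − 3094.56 = 522
Break-even: Y = a/(1−MPC) = 522/0.16 = 3262.5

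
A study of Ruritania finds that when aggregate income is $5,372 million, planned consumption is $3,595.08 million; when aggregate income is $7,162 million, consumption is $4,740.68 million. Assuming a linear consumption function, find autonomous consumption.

a = 157

MPC = ΔC/ΔY = (4740.68 − 3595.08)/(7162 − 5372) = 1145.6/1790 = 0.64
a = C − MPC·Y = 3595.08 − 0.64(5372) = 3595.08 − 3438.08 = 157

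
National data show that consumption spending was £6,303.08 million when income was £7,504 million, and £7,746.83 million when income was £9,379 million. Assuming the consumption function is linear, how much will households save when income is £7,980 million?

S = 1310.4

MPC = (7746.83 − 6303.08)/(9379 − 7504) = 1443.75/1875 = 0.77
a = 6303.08 − 0.77(7504) = 6303.08 − 5778.08 = 525
C = 525 + 0.77(7980) = 6669.6
S = 7980 − 6669.6 = 1310.4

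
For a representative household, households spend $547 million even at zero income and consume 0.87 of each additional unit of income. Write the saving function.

S = -547 + 0.13Y

S = Y − C = Y − (547 + 0.87Y) = -547 + (1 − 0.87)Y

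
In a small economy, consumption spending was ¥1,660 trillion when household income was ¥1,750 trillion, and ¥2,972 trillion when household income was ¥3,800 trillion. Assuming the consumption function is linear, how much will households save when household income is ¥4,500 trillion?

MPC = (2972 − 1660)/(3800 − 1750) = 1312/2050 = 0.64
a = 1660 − 0.64(1750) = 1660 − 1120 = 540
C = 540 + 0.64(4500) = 3420
S = 4500 − 3420 = 1080

S = 1080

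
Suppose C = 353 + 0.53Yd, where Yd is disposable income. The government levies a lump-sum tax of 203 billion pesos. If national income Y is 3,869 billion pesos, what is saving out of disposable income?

Yd = Y − T = 3869 − 203 = 3666
C = 353 + 0.53(3666) = 353 + 1942.98 = 2295.98
S = Yd − C = 3666 − 2295.98 = 1370.02

S = 1370.02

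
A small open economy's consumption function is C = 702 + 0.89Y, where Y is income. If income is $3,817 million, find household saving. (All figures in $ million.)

C = 702 + 0.89(3817) = 702 + 3397.13 = 4099.13
S = Y − C = 3817 − 4099.13 = -282.13

S = -282.13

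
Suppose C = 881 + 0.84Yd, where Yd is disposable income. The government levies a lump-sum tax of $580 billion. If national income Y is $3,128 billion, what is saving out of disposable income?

Yd = Y − T = 3128 − 580 = 2548
C = 881 + 0.84(2548) = 881 + 2140.32 = 3021.32
S = Yd − C = 2548 − 3021.32 = -473.32

S = -473.32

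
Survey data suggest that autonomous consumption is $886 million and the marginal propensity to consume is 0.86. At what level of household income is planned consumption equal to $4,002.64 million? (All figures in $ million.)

Y = 3624

886 + 0.86Y = 4002.64
0.86Y = 3116.64, so Y = 3116.64/0.86 = 3624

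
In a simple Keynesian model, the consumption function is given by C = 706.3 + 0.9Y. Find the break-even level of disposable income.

At break-even, C = Y: 706.3 + 0.9Y = Y
0.1Y = 706.3, so Y = 706.3/0.1 = 7063

Y = 7063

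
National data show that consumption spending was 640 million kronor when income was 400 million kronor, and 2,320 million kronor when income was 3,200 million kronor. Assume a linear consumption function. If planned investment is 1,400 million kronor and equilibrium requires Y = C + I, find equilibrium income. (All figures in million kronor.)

Y = 4500

MPC = (2320 − 640)/(3200 − 400) = 1680/2800 = 0.6
a = 640 − 0.6(400) = 400
Equilibrium: Y = 400 + 0.6Y + 1400
0.4Y = 1800, so Y = 1800/0.4 = 4500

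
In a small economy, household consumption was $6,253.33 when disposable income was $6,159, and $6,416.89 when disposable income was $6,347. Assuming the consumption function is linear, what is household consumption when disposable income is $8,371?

MPC = (6416.89 − 6253.33)/(6347 − 6159) = 163.56/188 = 0.87
a = 6253.33 − 0.87(6159) = 6253.33 − 5358.33 = 895
C = 895 + 0.87(8371) = 895 + 7282.77 = 8177.77

C = 8177.77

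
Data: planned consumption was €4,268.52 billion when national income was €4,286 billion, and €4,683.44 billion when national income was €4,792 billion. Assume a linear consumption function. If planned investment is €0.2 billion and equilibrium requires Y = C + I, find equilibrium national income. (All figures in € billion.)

Y = 4190

MPC = (4683.44 − 4268.52)/(4792 − 4286) = 414.92/506 = 0.82
a = 4268.52 − 0.82(4286) = 754
Equilibrium: Y = 754 + 0.82Y + 0.2
0.18Y = 754.2, so Y = 754.2/0.18 = 4190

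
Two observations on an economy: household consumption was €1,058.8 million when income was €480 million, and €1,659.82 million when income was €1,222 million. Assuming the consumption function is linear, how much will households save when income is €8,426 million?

S = 930.94

MPC = (1659.82 − 1058.8)/(1222 − 480) = 601.02/742 = 0.81
a = 1058.8 − 0.81(480) = 1058.8 − 388.8 = 670
C = 670 + 0.81(8426) = 7495.06
S = 8426 − 7495.06 = 930.94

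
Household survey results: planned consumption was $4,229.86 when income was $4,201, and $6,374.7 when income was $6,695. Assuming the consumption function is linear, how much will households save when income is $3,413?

MPC = (6374.7 − 4229.86)/(6695 − 4201) = 2144.84/2494 = 0.86
a = 4229.86 − 0.86(4201) = 4229.86 − 3612.86 = 617
C = 617 + 0.86(3413) = 3552.18
S = 3413 − 3552.18 = -139.18

S = -139.18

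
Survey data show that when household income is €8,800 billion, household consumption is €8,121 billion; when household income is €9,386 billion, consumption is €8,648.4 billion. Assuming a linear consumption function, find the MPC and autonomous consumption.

MPC = 0.9; a = 201

MPC = ΔC/ΔY = (8648.4 − 8121)/(9386 − 8800) = 527.4/586 = 0.9
a = C − MPC·Y = 8121 − 0.9(8800) = 8121 − 7920 = 201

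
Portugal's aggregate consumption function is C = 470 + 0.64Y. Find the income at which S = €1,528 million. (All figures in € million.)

S = Y − C = -470 + 0.36Y
-470 + 0.36Y = 1528, so 0.36Y = 1998 and Y = 5550

Y = 5550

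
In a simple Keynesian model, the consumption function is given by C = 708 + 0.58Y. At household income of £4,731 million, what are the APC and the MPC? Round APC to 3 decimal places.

APC = 0.730; MPC = 0.58

MPC = 0.58 (the slope of the consumption function)
C = 708 + 0.58(4731) = 3451.98, so APC = 3451.98/4731 = 0.730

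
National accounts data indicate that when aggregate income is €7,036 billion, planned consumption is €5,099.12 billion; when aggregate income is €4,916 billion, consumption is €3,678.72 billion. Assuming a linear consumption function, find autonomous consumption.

MPC = ΔC/ΔY = (5099.12 − 3678.72)/(7036 − 4916) = 1420.4/2120 = 0.67
a = C − MPC·Y = 3678.72 − 0.67(4916) = 3678.72 − 3293.72 = 385

a = 385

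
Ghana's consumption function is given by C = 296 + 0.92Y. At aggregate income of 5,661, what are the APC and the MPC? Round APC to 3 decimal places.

MPC = 0.92 (the slope of the consumption function)
C = 296 + 0.92(5661) = 5504.12, so APC = 5504.12/5661 = 0.972

APC = 0.972; MPC = 0.92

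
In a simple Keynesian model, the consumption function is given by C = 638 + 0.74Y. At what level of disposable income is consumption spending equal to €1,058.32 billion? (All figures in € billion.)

Y = 568

638 + 0.74Y = 1058.32
0.74Y = 420.32, so Y = 420.32/0.74 = 568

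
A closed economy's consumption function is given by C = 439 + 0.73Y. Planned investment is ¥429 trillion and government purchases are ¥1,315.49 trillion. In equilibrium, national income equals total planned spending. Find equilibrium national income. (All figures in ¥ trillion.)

Y = C + I + G = 439 + 0.73Y + 429 + 1315.49
Y − 0.73Y = 2183.49
0.27Y = 2183.49, so Y = 2183.49/0.27 = 8087

Y = 8087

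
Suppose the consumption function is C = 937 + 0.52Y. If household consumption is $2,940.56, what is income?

937 + 0.52Y = 2940.56
0.52Y = 2003.56, so Y = 2003.56/0.52 = 3853

Y = 3853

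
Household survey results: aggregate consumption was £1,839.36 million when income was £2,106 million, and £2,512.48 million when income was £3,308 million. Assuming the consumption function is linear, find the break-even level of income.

MPC = (2512.48 − 1839.36)/(3308 − 2106) = 673.12/1202 = 0.56
a = 1839.36 − 0.56(2106) = 1839.36 − 1179.36 = 660
Break-even: Y = a/(1−MPC) = 660/0.44 = 1500

Y = 1500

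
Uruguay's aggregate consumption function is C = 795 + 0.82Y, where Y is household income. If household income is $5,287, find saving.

C = 795 + 0.82(5287) = 795 + 4335.34 = 5130.34
S = Y − C = 5287 − 5130.34 = 156.66

S = 156.66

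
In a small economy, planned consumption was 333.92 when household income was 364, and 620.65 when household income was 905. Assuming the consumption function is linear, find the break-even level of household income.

Y = 300

MPC = (620.65 − 333.92)/(905 − 364) = 286.73/541 = 0.53
a = 333.92 − 0.53(364) = 333.92 − 192.92 = 141
Break-even: Y = a/(1−MPC) = 141/0.47 = 300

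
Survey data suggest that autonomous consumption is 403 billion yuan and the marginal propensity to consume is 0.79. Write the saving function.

S = Y − C = Y − (403 + 0.79Y) = -403 + (1 − 0.79)Y

S = -403 + 0.21Y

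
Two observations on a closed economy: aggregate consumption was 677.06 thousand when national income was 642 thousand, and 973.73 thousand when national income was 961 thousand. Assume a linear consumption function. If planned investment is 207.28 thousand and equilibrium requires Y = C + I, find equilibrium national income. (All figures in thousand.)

MPC = (973.73 − 677.06)/(961 − 642) = 296.67/319 = 0.93
a = 677.06 − 0.93(642) = 80
Equilibrium: Y = 80 + 0.93Y + 207.28
0.07Y = 287.28, so Y = 287.28/0.07 = 4104

Y = 4104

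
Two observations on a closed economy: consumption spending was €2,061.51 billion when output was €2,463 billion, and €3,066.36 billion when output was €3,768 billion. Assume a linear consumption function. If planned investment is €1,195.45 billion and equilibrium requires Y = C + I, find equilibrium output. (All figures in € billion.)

Y = 5915

MPC = (3066.36 − 2061.51)/(3768 − 2463) = 1004.85/1305 = 0.77
a = 2061.51 − 0.77(2463) = 165
Equilibrium: Y = 165 + 0.77Y + 1195.45
0.23Y = 1360.45, so Y = 1360.45/0.23 = 5915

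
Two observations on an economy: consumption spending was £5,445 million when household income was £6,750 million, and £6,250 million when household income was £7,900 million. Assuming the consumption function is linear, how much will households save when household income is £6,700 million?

MPC = (6250 − 5445)/(7900 − 6750) = 805/1150 = 0.7
a = 5445 − 0.7(6750) = 5445 − 4725 = 720
C = 720 + 0.7(6700) = 5410
S = 6700 − 5410 = 1290

S = 1290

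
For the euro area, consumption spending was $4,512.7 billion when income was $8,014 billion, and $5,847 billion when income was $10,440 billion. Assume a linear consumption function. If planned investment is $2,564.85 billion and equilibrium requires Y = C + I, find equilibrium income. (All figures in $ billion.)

MPC = (5847 − 4512.7)/(10440 − 8014) = 1334.3/2426 = 0.55
a = 4512.7 − 0.55(8014) = 105
Equilibrium: Y = 105 + 0.55Y + 2564.85
0.45Y = 2669.85, so Y = 2669.85/0.45 = 5933

Y = 5933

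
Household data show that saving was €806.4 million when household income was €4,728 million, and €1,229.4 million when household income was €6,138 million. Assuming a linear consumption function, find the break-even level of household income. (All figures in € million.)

Y = 2040

MPS = ΔS/ΔY = (1229.4 − 806.4)/(6138 − 4728) = 423/1410 = 0.3
MPC = 1 − MPS = 0.7
From S(4728) = 806.4: −a + 0.3(4728) = 806.4, so a = 1418.4 − 806.4 = 612
Break-even (S = 0): Y = a/MPS = 612/0.3 = 2040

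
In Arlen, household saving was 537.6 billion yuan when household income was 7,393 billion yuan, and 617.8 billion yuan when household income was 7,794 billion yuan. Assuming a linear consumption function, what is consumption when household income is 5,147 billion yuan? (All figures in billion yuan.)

C = 5058.6

MPS = ΔS/ΔY = (617.8 − 537.6)/(7794 − 7393) = 80.2/401 = 0.2
MPC = 1 − MPS = 0.8
Autonomous saving = 537.6 − 0.2(7393) = -941, so a = 941
C = 941 + 0.8(5147) = 941 + 4117.6 = 5058.6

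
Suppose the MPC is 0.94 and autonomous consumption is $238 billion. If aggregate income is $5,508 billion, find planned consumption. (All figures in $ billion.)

C = 5415.52

C = 238 + 0.94(5508) = 238 + 5177.52 = 5415.52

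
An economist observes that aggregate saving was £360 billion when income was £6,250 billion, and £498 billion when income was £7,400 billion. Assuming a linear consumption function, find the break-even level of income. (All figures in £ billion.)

Y = 3250

MPS = ΔS/ΔY = (498 − 360)/(7400 − 6250) = 138/1150 = 0.12
MPC = 1 − MPS = 0.88
From S(6250) = 360: −a + 0.12(6250) = 360, so a = 750 − 360 = 390
Break-even (S = 0): Y = a/MPS = 390/0.12 = 3250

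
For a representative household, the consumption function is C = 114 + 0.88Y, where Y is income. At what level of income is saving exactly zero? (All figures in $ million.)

Y = 950

At break-even, C = Y: 114 + 0.88Y = Y
0.12Y = 114, so Y = 114/0.12 = 950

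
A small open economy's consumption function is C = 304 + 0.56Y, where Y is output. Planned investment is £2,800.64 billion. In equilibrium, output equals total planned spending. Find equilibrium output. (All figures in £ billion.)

Y = 7056

Y = C + I = 304 + 0.56Y + 2800.64
Y − 0.56Y = 3104.64
0.44Y = 3104.64, so Y = 3104.64/0.44 = 7056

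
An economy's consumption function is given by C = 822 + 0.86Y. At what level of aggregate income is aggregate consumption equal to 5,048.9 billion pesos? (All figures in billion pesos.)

Y = 4915

822 + 0.86Y = 5048.9
0.86Y = 4226.9, so Y = 4226.9/0.86 = 4915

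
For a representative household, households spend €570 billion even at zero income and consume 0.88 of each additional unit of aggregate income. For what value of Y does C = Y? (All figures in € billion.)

Y = 4750

At break-even, C = Y: 570 + 0.88Y = Y
0.12Y = 570, so Y = 570/0.12 = 4750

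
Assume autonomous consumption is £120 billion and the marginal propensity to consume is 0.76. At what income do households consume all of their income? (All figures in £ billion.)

At break-even, C = Y: 120 + 0.76Y = Y
0.24Y = 120, so Y = 120/0.24 = 500

Y = 500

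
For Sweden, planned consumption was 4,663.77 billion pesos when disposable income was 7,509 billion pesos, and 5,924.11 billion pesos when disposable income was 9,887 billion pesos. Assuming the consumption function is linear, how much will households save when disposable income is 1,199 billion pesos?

MPC = (5924.11 − 4663.77)/(9887 − 7509) = 1260.34/2378 = 0.53
a = 4663.77 − 0.53(7509) = 4663.77 − 3979.77 = 684
C = 684 + 0.53(1199) = 1319.47
S = 1199 − 1319.47 = -120.47

S = -120.47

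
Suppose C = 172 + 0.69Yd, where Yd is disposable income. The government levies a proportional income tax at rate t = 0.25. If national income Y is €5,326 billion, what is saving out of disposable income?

S = 1066.295

Yd = (1 − 0.25)(5326) = 0.75(5326) = 3994.5
C = 172 + 0.69(3994.5) = 172 + 2756.205 = 2928.205
S = Yd − C = 3994.5 − 2928.205 = 1066.295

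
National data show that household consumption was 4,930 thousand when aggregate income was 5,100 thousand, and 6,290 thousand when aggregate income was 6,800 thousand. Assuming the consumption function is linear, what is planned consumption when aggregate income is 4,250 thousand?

C = 4250

MPC = (6290 − 4930)/(6800 − 5100) = 1360/1700 = 0.8
a = 4930 − 0.8(5100) = 4930 − 4080 = 850
C = 850 + 0.8(4250) = 850 + 3400 = 4250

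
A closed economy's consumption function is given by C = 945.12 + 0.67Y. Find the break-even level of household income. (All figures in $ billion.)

Y = 2864

At break-even, C = Y: 945.12 + 0.67Y = Y
0.33Y = 945.12, so Y = 945.12/0.33 = 2864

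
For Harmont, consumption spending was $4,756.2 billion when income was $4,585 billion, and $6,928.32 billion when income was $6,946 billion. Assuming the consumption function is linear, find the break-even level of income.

MPC = (6928.32 − 4756.2)/(6946 − 4585) = 2172.12/2361 = 0.92
a = 4756.2 − 0.92(4585) = 4756.2 − 4218.2 = 538
Break-even: Y = a/(1−MPC) = 538/0.08 = 6725

Y = 6725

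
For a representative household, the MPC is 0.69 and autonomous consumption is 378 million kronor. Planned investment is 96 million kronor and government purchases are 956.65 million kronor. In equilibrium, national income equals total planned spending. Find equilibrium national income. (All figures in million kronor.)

Y = C + I + G = 378 + 0.69Y + 96 + 956.65
Y − 0.69Y = 1430.65
0.31Y = 1430.65, so Y = 1430.65/0.31 = 4615

Y = 4615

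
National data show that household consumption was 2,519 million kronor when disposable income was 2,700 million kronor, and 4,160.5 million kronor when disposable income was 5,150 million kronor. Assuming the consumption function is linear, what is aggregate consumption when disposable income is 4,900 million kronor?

MPC = (4160.5 − 2519)/(5150 − 2700) = 1641.5/2450 = 0.67
a = 2519 − 0.67(2700) = 2519 − 1809 = 710
C = 710 + 0.67(4900) = 710 + 3283 = 3993

C = 3993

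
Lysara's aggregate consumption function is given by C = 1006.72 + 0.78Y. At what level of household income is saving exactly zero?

At break-even, C = Y: 1006.72 + 0.78Y = Y
0.22Y = 1006.72, so Y = 1006.72/0.22 = 4576

Y = 4576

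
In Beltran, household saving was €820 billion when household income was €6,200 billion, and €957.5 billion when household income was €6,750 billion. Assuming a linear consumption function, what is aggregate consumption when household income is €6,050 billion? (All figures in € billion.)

C = 5267.5

MPS = ΔS/ΔY = (957.5 − 820)/(6750 − 6200) = 137.5/550 = 0.25
MPC = 1 − MPS = 0.75
Autonomous saving = 820 − 0.25(6200) = -730, so a = 730
C = 730 + 0.75(6050) = 730 + 4537.5 = 5267.5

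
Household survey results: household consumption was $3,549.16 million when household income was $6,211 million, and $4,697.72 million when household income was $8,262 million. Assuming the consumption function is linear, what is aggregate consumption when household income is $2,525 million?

C = 1485

MPC = (4697.72 − 3549.16)/(8262 − 6211) = 1148.56/2051 = 0.56
a = 3549.16 − 0.56(6211) = 3549.16 − 3478.16 = 71
C = 71 + 0.56(2525) = 71 + 1414 = 1485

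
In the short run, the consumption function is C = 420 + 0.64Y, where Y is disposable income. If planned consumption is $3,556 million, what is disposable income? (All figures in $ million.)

Y = 4900

420 + 0.64Y = 3556
0.64Y = 3136, so Y = 3136/0.64 = 4900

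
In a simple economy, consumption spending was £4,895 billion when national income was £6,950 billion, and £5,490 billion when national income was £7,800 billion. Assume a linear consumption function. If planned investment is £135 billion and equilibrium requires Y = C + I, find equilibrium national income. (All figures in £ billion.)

MPC = (5490 − 4895)/(7800 − 6950) = 595/850 = 0.7
a = 4895 − 0.7(6950) = 30
Equilibrium: Y = 30 + 0.7Y + 135
0.3Y = 165, so Y = 165/0.3 = 550

Y = 550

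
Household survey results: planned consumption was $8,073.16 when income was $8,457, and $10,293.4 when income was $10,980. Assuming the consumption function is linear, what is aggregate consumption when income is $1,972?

C = 2366.36

MPC = (10293.4 − 8073.16)/(10980 − 8457) = 2220.24/2523 = 0.88
a = 8073.16 − 0.88(8457) = 8073.16 − 7442.16 = 631
C = 631 + 0.88(1972) = 631 + 1735.36 = 2366.36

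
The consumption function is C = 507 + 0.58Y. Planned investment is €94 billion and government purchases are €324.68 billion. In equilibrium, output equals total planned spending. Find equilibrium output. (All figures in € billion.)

Y = C + I + G = 507 + 0.58Y + 94 + 324.68
Y − 0.58Y = 925.68
0.42Y = 925.68, so Y = 925.68/0.42 = 2204

Y = 2204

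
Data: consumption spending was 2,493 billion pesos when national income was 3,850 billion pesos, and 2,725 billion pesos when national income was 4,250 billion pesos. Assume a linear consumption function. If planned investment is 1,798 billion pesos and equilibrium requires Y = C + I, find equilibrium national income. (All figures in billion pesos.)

MPC = (2725 − 2493)/(4250 − 3850) = 232/400 = 0.58
a = 2493 − 0.58(3850) = 260
Equilibrium: Y = 260 + 0.58Y + 1798
0.42Y = 2058, so Y = 2058/0.42 = 4900

Y = 4900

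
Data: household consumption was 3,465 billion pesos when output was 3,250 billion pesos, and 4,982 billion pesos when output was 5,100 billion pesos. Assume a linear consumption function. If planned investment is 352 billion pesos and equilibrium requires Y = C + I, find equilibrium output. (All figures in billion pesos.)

MPC = (4982 − 3465)/(5100 − 3250) = 1517/1850 = 0.82
a = 3465 − 0.82(3250) = 800
Equilibrium: Y = 800 + 0.82Y + 352
0.18Y = 1152, so Y = 1152/0.18 = 6400

Y = 6400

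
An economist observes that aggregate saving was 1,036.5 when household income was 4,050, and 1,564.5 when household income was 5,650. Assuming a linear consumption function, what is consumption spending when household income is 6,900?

C = 4923

MPS = ΔS/ΔY = (1564.5 − 1036.5)/(5650 − 4050) = 528/1600 = 0.33
MPC = 1 − MPS = 0.67
Autonomous saving = 1036.5 − 0.33(4050) = -300, so a = 300
C = 300 + 0.67(6900) = 300 + 4623 = 4923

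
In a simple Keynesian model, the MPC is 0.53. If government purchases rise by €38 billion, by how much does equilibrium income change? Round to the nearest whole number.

The multiplier is 1/(1 − MPC) = 1/0.47.
ΔY = 38/0.47 = 80.85 ≈ 81

ΔY ≈ 81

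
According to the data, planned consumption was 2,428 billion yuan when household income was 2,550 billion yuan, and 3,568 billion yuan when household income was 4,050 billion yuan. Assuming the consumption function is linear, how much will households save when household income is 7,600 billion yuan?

MPC = (3568 − 2428)/(4050 − 2550) = 1140/1500 = 0.76
a = 2428 − 0.76(2550) = 2428 − 1938 = 490
C = 490 + 0.76(7600) = 6266
S = 7600 − 6266 = 1334

S = 1334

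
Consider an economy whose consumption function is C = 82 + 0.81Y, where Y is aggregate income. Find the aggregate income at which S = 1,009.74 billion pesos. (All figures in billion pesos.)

Y = 5746

S = Y − C = -82 + 0.19Y
-82 + 0.19Y = 1009.74, so 0.19Y = 1091.74 and Y = 5746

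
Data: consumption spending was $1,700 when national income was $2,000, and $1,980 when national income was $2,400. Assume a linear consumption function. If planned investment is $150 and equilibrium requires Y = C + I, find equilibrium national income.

MPC = (1980 − 1700)/(2400 − 2000) = 280/400 = 0.7
a = 1700 − 0.7(2000) = 300
Equilibrium: Y = 300 + 0.7Y + 150
0.3Y = 450, so Y = 450/0.3 = 1500

Y = 1500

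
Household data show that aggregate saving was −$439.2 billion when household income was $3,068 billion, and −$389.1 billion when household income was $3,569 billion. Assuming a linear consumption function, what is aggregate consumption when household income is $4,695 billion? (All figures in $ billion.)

MPS = ΔS/ΔY = (-389.1 − (-439.2))/(3569 − 3068) = 50.1/501 = 0.1
MPC = 1 − MPS = 0.9
Autonomous saving = -439.2 − 0.1(3068) = -746, so a = 746
C = 746 + 0.9(4695) = 746 + 4225.5 = 4971.5

C = 4971.5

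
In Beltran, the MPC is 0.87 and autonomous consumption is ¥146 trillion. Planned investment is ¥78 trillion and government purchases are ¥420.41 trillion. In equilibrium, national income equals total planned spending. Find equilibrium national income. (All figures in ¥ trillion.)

Y = C + I + G = 146 + 0.87Y + 78 + 420.41
Y − 0.87Y = 644.41
0.13Y = 644.41, so Y = 644.41/0.13 = 4957

Y = 4957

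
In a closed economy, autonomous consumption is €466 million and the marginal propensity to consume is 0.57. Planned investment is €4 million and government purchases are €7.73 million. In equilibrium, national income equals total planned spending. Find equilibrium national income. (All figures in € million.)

Y = C + I + G = 466 + 0.57Y + 4 + 7.73
Y − 0.57Y = 477.73
0.43Y = 477.73, so Y = 477.73/0.43 = 1111

Y = 1111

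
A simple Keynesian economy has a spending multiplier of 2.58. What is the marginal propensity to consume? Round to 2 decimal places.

MPC = 0.61

k = 1/(1 − MPC), so 1 − MPC = 1/k = 1/2.58 = 0.3876
MPC = 1 − 0.3876 = 0.61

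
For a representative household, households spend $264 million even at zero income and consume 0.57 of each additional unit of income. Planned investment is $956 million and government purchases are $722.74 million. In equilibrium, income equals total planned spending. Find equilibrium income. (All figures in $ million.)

Y = C + I + G = 264 + 0.57Y + 956 + 722.74
Y − 0.57Y = 1942.74
0.43Y = 1942.74, so Y = 1942.74/0.43 = 4518

Y = 4518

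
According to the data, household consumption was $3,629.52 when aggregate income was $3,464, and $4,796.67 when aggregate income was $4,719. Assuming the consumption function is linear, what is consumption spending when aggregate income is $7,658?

C = 7529.94

MPC = (4796.67 − 3629.52)/(4719 − 3464) = 1167.15/1255 = 0.93
a = 3629.52 − 0.93(3464) = 3629.52 − 3221.52 = 408
C = 408 + 0.93(7658) = 408 + 7121.94 = 7529.94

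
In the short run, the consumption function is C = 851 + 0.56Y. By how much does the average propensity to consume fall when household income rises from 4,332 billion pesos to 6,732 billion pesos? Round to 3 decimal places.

At Y = 4332: C = 851 + 0.56(4332) = 3276.92, APC = 3276.92/4332 = 0.7564
At Y = 6732: C = 4620.92, APC = 4620.92/6732 = 0.6864
Fall in APC = 0.7564 − 0.6864 = 0.070

ΔAPC = 0.070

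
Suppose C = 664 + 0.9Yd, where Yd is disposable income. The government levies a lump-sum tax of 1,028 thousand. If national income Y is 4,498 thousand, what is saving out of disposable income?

Yd = Y − T = 4498 − 1028 = 3470
C = 664 + 0.9(3470) = 664 + 3123 = 3787
S = Yd − C = 3470 − 3787 = -317

S = -317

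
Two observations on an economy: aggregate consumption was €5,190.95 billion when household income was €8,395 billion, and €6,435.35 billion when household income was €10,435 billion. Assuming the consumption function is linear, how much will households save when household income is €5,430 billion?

MPC = (6435.35 − 5190.95)/(10435 − 8395) = 1244.4/2040 = 0.61
a = 5190.95 − 0.61(8395) = 5190.95 − 5120.95 = 70
C = 70 + 0.61(5430) = 3382.3
S = 5430 − 3382.3 = 2047.7

S = 2047.7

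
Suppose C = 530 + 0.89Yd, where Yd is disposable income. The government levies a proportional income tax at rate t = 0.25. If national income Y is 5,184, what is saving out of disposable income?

Yd = (1 − 0.25)(5184) = 0.75(5184) = 3888
C = 530 + 0.89(3888) = 530 + 3460.32 = 3990.32
S = Yd − C = 3888 − 3990.32 = -102.32

S = -102.32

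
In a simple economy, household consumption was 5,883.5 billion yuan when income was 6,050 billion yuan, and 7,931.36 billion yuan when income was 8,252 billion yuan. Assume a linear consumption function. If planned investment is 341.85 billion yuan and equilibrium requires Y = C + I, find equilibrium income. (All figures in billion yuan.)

MPC = (7931.36 − 5883.5)/(8252 − 6050) = 2047.86/2202 = 0.93
a = 5883.5 − 0.93(6050) = 257
Equilibrium: Y = 257 + 0.93Y + 341.85
0.07Y = 598.85, so Y = 598.85/0.07 = 8555

Y = 8555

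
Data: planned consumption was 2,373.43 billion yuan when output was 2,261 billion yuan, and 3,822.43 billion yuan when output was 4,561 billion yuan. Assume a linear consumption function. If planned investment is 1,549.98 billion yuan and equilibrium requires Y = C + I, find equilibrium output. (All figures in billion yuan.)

MPC = (3822.43 − 2373.43)/(4561 − 2261) = 1449/2300 = 0.63
a = 2373.43 − 0.63(2261) = 949
Equilibrium: Y = 949 + 0.63Y + 1549.98
0.37Y = 2498.98, so Y = 2498.98/0.37 = 6754

Y = 6754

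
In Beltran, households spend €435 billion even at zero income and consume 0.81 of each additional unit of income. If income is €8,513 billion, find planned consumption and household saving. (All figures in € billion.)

C = 435 + 0.81(8513) = 435 + 6895.53 = 7330.53
S = Y − C = 8513 − 7330.53 = 1182.47

C = 7330.53; S = 1182.47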